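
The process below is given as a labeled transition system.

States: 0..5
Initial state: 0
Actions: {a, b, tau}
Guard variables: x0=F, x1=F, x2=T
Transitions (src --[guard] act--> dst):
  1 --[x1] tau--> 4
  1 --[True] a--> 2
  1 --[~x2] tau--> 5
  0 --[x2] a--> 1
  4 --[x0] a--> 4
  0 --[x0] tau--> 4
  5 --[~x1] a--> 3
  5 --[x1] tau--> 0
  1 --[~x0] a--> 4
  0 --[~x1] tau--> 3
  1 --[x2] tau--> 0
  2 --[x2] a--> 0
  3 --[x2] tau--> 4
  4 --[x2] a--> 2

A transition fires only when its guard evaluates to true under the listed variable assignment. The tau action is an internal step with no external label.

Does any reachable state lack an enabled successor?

Reachable = {0,1,2,3,4}
  0: a→1  tau→3  [2 exit(s)]
  1: a→2  a→4  tau→0  [3 exit(s)]
  2: a→0  [1 exit(s)]
  3: tau→4  [1 exit(s)]
  4: a→2  [1 exit(s)]

Answer: DEADLOCK-FREE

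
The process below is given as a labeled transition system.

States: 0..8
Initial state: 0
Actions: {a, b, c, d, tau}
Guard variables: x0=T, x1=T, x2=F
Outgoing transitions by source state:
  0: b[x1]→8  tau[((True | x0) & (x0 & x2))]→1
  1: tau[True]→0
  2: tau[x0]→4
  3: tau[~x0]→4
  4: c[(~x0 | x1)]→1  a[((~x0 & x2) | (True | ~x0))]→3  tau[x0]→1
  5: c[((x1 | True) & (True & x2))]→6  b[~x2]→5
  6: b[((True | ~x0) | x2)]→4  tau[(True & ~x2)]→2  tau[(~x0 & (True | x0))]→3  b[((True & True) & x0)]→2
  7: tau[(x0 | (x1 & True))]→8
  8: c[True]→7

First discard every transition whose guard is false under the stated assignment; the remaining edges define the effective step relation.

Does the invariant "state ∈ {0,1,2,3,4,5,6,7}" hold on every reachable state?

Inv-set: {0,1,2,3,4,5,6,7}
Reach set: {0,7,8}
  0: ✓
  7: ✓
  8: VIOLATES
counterexample path to 8: b

Answer: INVARIANT VIOLATED at state 8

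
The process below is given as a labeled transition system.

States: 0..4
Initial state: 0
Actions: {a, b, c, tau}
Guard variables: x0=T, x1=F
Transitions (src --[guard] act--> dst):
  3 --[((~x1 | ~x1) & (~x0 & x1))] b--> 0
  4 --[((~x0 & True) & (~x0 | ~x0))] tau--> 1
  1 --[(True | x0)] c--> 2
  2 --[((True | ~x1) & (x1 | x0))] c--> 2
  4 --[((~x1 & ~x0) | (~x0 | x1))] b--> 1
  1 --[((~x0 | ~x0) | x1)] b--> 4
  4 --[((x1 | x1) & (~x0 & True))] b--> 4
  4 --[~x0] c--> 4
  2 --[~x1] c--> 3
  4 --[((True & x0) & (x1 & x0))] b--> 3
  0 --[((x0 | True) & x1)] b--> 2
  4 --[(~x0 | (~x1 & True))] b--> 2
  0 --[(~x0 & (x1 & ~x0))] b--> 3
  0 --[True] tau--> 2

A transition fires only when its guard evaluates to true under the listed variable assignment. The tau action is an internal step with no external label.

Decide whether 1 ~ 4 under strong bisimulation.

Answer: NOT BISIMILAR

Trace:
Bisimulation quotient by refinement:
  π0 = {{0,1,2,3,4}}
  π1 = {{0},{1,2},{3},{4}}
  π2 = {{0},{1},{2},{3},{4}}
stable after 3 split(s): 5 block(s)
class of 1: {1}; class of 4: {4}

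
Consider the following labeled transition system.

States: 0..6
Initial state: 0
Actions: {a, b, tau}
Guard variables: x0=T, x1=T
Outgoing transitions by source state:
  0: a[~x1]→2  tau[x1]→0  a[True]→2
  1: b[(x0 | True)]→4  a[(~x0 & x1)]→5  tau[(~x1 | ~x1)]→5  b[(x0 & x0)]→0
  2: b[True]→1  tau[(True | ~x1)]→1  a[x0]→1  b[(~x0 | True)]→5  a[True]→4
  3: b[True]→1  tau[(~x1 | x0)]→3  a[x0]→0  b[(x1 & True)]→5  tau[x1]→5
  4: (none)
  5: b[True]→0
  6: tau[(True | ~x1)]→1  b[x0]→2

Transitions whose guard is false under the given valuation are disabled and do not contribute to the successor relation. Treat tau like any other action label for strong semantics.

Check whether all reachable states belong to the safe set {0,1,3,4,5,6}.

Safe = {0,1,3,4,5,6}
Reach set: {0,1,2,4,5}
  0: ✓
  1: ✓
  2: VIOLATES
  4: ✓
  5: ✓
witness against invariant: a → 2

Answer: INVARIANT VIOLATED at state 2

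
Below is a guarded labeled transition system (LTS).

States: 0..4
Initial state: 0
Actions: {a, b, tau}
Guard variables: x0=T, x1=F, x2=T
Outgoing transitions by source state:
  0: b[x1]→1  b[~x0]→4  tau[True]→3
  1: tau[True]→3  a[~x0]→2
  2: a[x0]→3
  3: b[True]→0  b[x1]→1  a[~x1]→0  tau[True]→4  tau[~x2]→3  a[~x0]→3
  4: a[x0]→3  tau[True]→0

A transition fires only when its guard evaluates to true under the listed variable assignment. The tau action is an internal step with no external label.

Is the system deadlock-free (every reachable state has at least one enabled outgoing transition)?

Answer: DEADLOCK-FREE

Trace:
Reachable = {0,3,4}
  0: tau→3  [1 exit(s)]
  3: a→0  b→0  tau→4  [3 exit(s)]
  4: a→3  tau→0  [2 exit(s)]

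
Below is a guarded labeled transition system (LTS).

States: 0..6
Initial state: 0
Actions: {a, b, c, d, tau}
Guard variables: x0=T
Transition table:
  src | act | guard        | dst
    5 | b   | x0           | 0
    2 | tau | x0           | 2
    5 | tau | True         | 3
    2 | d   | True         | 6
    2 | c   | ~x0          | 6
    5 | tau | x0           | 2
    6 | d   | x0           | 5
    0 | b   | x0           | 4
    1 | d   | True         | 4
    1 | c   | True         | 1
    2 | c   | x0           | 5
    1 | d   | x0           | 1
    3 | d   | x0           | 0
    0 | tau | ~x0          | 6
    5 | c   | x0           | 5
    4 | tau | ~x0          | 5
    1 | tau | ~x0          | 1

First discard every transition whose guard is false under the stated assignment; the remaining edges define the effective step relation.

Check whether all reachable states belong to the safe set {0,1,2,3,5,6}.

Answer: INVARIANT VIOLATED at state 4

Analysis:
Safe = {0,1,2,3,5,6}
R = {0,4}
  0: ✓
  4: ✗ unsafe
counterexample path to 4: b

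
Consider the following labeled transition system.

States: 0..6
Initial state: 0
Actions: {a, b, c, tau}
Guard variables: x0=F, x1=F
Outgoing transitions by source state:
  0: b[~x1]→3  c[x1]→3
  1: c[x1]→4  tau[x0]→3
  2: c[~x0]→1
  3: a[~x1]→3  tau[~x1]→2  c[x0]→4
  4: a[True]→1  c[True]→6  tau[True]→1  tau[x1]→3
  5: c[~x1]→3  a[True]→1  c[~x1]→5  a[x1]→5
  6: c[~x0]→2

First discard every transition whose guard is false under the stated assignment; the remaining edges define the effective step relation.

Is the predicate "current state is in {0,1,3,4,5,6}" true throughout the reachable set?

Answer: INVARIANT VIOLATED at state 2

Analysis:
Safe = {0,1,3,4,5,6}
R = {0,1,2,3}
  0: ok
  1: ok
  2: outside
  3: ok
counterexample path to 2: b·tau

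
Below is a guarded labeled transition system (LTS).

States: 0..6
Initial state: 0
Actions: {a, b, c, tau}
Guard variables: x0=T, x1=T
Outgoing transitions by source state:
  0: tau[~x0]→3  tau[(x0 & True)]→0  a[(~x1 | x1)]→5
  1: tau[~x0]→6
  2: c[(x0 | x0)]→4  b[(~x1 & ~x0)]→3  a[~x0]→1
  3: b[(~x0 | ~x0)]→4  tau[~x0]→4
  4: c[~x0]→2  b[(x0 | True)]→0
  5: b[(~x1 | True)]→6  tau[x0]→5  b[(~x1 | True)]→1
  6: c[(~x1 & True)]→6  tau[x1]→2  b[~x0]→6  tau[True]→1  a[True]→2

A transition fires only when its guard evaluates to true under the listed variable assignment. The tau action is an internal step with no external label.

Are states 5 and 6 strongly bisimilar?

Refine partition for ~:
  round 0: {{0,1,2,3,4,5,6}}
  round 1: {{0,6},{1,3},{2},{4},{5}}
  round 2: {{0},{1,3},{2},{4},{5},{6}}
stable after 3 split(s): 6 block(s)
5∈{5}, 6∈{6}

Answer: NOT BISIMILAR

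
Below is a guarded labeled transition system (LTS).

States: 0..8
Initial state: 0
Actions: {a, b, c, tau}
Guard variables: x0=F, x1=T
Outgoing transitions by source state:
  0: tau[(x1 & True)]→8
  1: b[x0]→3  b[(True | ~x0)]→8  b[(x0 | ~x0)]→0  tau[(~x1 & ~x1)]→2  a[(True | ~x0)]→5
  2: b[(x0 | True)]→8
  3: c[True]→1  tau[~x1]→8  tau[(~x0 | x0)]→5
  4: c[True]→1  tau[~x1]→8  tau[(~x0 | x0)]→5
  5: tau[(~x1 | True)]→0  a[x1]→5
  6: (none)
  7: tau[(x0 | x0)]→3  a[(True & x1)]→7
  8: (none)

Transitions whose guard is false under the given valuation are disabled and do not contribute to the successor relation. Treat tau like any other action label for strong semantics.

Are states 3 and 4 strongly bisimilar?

Compute ~ classes (split until stable):
  round 0: {{0,1,2,3,4,5,6,7,8}}
  round 1: {{0},{1},{2},{3,4},{5},{6,8},{7}}
stable after 2 split(s): 7 block(s)
3∈{3,4}, 4∈{3,4}

Answer: BISIMILAR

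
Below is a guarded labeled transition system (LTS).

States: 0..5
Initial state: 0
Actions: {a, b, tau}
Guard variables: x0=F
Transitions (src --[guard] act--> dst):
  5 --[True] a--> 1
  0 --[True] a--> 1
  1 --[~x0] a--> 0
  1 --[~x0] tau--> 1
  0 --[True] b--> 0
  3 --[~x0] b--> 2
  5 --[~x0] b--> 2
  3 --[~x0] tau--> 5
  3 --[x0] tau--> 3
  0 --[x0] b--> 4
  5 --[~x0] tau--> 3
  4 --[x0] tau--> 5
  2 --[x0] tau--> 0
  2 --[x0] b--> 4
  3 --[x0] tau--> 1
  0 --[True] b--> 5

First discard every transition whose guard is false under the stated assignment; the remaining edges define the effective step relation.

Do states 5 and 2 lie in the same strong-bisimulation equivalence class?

Answer: NOT BISIMILAR

Trace:
Refine partition for ~:
  round 0: {{0,1,2,3,4,5}}
  round 1: {{0},{1},{2,4},{3},{5}}
stable after 2 split(s): 5 block(s)
[5]={5}  [2]={2,4}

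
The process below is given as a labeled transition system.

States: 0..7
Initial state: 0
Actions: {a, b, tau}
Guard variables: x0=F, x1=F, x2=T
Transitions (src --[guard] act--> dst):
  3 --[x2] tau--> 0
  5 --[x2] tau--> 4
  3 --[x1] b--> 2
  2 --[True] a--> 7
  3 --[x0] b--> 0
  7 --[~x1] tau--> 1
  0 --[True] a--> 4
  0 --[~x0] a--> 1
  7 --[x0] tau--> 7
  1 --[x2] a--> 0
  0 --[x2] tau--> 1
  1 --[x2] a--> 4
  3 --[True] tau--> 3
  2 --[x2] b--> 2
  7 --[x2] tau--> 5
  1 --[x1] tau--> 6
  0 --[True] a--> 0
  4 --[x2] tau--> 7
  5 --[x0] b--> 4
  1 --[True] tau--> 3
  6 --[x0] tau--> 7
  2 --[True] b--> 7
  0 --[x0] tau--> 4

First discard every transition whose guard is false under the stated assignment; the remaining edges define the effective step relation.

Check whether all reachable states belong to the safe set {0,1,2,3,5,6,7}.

Answer: INVARIANT VIOLATED at state 4

Trace:
Safe = {0,1,2,3,5,6,7}
R = {0,1,3,4,5,7}
  0: safe
  1: safe
  3: safe
  4: ✗ unsafe
  5: safe
  7: safe
counterexample path to 4: a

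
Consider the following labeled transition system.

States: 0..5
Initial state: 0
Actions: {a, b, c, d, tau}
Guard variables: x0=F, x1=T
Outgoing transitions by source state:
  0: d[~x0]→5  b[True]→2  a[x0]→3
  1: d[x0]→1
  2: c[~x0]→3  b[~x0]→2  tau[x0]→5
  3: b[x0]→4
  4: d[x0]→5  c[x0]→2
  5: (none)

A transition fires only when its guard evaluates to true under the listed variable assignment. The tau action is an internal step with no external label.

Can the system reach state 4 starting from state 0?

After dropping false guards: 4 live edges.
L0 = {0}
L1 = {2,5}  cumulative {0,2,5}
L2 = {3}  cumulative {0,2,3,5}
R = {0,2,3,5}

Answer: UNREACHABLE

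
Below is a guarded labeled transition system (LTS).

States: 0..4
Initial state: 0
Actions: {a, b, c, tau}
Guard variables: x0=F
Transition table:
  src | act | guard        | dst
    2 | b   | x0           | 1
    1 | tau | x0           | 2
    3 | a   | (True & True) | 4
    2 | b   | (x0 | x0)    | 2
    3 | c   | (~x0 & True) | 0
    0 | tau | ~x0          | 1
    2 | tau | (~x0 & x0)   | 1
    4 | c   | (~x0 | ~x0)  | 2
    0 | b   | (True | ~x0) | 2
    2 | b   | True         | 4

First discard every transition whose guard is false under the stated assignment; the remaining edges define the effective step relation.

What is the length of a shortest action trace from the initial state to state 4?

Answer: 2

Working:
BFS to 4:
  depth 0: {0}
  depth 1: {1,2}
  depth 2: {4}
first hit 4 at d=2 via b·b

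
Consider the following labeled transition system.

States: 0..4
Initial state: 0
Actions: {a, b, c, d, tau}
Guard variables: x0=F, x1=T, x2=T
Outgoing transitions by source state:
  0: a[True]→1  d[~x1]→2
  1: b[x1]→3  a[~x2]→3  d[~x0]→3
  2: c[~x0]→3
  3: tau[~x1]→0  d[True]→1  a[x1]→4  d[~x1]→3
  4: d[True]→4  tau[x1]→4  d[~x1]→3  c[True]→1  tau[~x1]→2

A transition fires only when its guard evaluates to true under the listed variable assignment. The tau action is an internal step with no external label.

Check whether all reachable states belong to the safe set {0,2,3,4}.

Safe = {0,2,3,4}
Reachable = {0,1,3,4}
  0: ok
  1: ✗ unsafe
  3: ok
  4: ok
reach 1 via a — violates

Answer: INVARIANT VIOLATED at state 1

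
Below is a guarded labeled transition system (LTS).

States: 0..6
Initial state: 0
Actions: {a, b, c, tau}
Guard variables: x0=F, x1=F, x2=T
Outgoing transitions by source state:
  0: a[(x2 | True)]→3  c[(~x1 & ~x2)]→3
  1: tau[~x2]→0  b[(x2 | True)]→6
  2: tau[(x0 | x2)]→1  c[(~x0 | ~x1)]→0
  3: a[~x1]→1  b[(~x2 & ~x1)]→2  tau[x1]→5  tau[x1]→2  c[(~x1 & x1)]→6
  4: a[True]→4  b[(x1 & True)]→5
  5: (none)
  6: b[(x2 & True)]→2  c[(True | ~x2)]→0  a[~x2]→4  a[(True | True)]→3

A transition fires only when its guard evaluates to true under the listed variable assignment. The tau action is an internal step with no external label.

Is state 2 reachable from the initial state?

9 transition(s) survive guard evaluation.
depth 0: {0}
depth 1: {3}  total {0,3}
depth 2: {1}  total {0,1,3}
depth 3: {6}  total {0,1,3,6}
depth 4: {2}  total {0,1,2,3,6}
Reach set: {0,1,2,3,6}
Path to 2: a·a·b·b

Answer: REACHABLE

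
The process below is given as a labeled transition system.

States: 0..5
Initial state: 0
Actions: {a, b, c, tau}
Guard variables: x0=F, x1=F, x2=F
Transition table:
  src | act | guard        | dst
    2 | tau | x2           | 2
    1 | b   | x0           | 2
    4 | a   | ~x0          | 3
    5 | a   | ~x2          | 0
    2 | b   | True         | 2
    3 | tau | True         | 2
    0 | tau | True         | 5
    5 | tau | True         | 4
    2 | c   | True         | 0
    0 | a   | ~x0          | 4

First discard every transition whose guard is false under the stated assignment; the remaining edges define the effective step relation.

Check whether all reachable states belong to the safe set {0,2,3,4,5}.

Answer: INVARIANT HOLDS

Trace:
Allowed set {0,2,3,4,5}
R = {0,2,3,4,5}
  0: ok
  2: ok
  3: ok
  4: ok
  5: ok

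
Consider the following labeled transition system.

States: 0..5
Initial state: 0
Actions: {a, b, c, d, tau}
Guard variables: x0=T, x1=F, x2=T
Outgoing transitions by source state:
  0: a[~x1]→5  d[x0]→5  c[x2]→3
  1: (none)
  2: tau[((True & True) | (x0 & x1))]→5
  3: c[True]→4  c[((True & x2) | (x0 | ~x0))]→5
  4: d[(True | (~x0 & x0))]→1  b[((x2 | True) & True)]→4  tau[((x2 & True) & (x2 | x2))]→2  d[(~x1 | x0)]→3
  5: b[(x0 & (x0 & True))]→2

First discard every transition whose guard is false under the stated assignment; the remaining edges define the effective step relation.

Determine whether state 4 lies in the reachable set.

After dropping false guards: 11 live edges.
depth 0: {0}
depth 1: {3,5}  cumulative {0,3,5}
depth 2: {2,4}  cumulative {0,2,3,4,5}
depth 3: {1}  cumulative {0,1,2,3,4,5}
R = {0,1,2,3,4,5}
Path to 4: c·c

Answer: REACHABLE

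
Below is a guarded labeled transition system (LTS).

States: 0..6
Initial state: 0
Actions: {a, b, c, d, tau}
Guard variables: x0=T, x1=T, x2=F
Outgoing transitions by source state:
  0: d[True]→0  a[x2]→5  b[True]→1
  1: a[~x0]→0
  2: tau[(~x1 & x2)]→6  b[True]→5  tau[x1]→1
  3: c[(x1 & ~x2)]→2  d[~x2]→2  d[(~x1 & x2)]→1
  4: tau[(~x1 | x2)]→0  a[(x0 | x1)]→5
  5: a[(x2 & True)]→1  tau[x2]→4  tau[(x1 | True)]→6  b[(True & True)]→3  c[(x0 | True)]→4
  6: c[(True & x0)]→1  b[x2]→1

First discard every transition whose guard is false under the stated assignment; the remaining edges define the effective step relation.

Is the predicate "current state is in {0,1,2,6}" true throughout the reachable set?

Answer: INVARIANT HOLDS

Analysis:
Safe = {0,1,2,6}
R = {0,1}
  0: safe
  1: safe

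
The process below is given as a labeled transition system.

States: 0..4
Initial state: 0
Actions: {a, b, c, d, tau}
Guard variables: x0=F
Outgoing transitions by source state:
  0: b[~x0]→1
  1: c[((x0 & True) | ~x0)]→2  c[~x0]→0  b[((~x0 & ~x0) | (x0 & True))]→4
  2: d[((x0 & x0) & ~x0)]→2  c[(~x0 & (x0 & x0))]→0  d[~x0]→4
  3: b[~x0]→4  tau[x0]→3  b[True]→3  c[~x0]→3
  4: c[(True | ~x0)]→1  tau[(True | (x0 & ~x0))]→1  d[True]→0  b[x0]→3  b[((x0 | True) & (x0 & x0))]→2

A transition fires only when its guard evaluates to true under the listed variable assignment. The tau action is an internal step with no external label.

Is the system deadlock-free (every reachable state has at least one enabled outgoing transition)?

R = {0,1,2,4}
  0: b→1  [deg 1]
  1: b→4  c→0  c→2  [deg 3]
  2: d→4  [deg 1]
  4: c→1  d→0  tau→1  [deg 3]

Answer: DEADLOCK-FREE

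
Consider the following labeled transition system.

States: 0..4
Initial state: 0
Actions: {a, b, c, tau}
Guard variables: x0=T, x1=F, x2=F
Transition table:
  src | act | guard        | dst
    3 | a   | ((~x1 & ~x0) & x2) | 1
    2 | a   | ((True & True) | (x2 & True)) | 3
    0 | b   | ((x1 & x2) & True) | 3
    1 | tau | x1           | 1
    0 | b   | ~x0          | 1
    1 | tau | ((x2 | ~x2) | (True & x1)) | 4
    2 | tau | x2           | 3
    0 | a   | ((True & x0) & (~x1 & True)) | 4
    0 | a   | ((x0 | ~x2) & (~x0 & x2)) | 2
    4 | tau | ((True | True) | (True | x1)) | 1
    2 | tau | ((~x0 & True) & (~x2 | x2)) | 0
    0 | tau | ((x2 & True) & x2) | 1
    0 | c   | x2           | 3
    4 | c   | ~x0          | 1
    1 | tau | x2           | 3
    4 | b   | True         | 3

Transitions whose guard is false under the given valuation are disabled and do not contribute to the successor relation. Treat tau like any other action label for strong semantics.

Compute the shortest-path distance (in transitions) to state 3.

Answer: 2

Working:
BFS to 3:
  depth 0: {0}
  depth 1: {4}
  depth 2: {1,3}
first hit 3 at d=2 via a·b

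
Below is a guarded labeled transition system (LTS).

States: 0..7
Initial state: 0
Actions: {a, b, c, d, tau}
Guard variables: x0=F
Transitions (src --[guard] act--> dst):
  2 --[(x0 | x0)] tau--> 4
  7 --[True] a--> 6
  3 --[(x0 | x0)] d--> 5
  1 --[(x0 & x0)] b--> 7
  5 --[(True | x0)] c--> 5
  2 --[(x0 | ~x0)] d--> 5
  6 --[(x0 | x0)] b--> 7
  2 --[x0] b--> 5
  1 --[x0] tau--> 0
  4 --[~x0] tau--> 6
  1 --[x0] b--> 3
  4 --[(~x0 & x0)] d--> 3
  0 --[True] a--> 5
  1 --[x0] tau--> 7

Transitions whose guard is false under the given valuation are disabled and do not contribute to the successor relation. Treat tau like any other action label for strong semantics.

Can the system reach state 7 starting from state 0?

Answer: UNREACHABLE

Working:
5 transition(s) survive guard evaluation.
Layer 0: {0}
Layer 1: {5}  total {0,5}
Reach set: {0,5}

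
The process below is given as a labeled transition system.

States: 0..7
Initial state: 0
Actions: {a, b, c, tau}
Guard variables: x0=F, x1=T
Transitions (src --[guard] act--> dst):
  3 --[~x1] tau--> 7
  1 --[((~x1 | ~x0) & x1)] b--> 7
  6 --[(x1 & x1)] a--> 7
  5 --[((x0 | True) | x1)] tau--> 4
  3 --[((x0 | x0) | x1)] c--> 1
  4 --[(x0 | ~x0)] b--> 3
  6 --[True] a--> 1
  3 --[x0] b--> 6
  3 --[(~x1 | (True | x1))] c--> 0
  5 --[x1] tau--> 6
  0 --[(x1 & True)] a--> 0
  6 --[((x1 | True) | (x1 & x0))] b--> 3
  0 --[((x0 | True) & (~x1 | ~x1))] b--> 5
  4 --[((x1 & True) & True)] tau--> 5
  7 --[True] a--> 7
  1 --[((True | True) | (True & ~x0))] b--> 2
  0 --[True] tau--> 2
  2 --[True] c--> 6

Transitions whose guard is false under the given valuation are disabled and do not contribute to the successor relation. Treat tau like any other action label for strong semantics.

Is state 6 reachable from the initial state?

Answer: REACHABLE

Trace:
After dropping false guards: 15 live edges.
Layer 0: {0}
Layer 1: {2}  total {0,2}
Layer 2: {6}  total {0,2,6}
Layer 3: {1,3,7}  total {0,1,2,3,6,7}
Reach set: {0,1,2,3,6,7}
Path to 6: tau·c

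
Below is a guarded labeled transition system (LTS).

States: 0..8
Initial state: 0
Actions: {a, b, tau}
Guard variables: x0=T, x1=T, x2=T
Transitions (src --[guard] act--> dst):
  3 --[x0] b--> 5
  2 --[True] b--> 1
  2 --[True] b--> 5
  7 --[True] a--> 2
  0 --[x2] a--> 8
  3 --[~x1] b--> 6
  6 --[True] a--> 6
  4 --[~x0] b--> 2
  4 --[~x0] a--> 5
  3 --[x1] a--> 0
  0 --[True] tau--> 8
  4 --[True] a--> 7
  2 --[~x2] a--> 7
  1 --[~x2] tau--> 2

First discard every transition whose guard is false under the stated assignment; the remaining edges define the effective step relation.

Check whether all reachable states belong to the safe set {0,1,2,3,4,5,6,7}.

Answer: INVARIANT VIOLATED at state 8

Working:
Safe = {0,1,2,3,4,5,6,7}
Reach set: {0,8}
  0: ok
  8: outside
reach 8 via a — violates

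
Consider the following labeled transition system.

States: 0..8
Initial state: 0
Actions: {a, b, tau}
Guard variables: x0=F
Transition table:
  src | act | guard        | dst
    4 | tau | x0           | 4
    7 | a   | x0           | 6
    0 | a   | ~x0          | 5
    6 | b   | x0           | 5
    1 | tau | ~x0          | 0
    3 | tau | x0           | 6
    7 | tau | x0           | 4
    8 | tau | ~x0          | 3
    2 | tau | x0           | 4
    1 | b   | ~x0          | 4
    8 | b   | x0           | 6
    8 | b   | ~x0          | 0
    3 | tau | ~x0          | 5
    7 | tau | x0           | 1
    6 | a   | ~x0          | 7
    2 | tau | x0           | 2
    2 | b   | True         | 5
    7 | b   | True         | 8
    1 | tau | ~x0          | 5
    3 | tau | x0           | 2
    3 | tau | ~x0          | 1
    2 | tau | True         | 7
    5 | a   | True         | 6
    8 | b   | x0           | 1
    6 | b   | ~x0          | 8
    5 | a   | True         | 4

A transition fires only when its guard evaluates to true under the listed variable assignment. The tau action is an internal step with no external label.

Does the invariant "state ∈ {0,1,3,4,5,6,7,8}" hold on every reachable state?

Inv-set: {0,1,3,4,5,6,7,8}
Reach set: {0,1,3,4,5,6,7,8}
  0: ✓
  1: ✓
  3: ✓
  4: ✓
  5: ✓
  6: ✓
  7: ✓
  8: ✓

Answer: INVARIANT HOLDS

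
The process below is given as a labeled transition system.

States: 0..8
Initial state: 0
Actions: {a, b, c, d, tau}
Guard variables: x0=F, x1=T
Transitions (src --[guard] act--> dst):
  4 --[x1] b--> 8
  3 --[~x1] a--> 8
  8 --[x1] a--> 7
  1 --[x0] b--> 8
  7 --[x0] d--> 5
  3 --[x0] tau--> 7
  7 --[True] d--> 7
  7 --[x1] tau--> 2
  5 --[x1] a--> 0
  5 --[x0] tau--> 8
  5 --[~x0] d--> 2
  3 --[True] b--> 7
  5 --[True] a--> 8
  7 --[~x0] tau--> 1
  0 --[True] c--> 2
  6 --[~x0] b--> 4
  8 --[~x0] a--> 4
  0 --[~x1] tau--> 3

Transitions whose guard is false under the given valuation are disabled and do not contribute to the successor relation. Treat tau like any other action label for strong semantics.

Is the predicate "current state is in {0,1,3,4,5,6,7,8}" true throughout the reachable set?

Answer: INVARIANT VIOLATED at state 2

Analysis:
Safe = {0,1,3,4,5,6,7,8}
Reach set: {0,2}
  0: ok
  2: VIOLATES
reach 2 via c — violates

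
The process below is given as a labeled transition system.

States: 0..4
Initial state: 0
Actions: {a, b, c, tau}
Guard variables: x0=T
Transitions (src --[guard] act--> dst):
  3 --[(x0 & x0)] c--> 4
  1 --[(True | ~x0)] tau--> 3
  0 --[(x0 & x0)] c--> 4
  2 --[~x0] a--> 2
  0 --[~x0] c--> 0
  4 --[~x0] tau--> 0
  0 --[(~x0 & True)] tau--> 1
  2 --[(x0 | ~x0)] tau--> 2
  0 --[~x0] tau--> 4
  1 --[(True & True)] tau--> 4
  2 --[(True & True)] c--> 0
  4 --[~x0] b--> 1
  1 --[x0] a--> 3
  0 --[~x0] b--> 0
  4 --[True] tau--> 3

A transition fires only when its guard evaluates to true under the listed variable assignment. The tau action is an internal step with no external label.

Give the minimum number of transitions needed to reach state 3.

Answer: 2

Working:
Breadth-first toward 3:
  L0 = {0}
  L1 = {4}
  L2 = {3}
first hit 3 at d=2 via c·tau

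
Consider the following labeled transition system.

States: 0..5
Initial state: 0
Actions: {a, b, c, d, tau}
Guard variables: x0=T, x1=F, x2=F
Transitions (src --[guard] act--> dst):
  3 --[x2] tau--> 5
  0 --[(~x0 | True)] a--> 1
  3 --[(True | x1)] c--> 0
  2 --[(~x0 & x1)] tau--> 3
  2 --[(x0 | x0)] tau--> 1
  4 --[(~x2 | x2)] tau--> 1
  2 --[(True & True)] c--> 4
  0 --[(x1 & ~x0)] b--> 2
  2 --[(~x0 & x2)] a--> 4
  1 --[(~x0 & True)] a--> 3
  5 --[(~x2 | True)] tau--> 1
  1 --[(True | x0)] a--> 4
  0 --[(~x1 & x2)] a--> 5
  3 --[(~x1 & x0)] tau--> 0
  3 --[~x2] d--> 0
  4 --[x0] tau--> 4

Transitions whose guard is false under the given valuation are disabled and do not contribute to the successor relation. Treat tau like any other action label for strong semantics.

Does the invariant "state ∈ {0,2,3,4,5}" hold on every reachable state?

Answer: INVARIANT VIOLATED at state 1

Trace:
Inv-set: {0,2,3,4,5}
Reachable = {0,1,4}
  0: safe
  1: VIOLATES
  4: safe
reach 1 via a — violates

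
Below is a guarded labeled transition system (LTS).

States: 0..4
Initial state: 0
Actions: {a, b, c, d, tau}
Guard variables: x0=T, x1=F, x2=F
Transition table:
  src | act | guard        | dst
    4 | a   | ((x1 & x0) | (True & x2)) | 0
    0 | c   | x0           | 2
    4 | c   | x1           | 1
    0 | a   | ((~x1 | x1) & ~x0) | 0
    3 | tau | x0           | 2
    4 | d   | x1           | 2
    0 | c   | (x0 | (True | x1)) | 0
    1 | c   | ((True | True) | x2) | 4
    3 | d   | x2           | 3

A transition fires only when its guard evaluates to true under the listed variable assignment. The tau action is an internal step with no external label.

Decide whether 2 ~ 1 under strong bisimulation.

Bisimulation quotient by refinement:
  round 0: {{0,1,2,3,4}}
  round 1: {{0,1},{2,4},{3}}
  round 2: {{0},{1},{2,4},{3}}
Fixed point at round 3; 4 class(es).
class of 2: {2,4}; class of 1: {1}

Answer: NOT BISIMILAR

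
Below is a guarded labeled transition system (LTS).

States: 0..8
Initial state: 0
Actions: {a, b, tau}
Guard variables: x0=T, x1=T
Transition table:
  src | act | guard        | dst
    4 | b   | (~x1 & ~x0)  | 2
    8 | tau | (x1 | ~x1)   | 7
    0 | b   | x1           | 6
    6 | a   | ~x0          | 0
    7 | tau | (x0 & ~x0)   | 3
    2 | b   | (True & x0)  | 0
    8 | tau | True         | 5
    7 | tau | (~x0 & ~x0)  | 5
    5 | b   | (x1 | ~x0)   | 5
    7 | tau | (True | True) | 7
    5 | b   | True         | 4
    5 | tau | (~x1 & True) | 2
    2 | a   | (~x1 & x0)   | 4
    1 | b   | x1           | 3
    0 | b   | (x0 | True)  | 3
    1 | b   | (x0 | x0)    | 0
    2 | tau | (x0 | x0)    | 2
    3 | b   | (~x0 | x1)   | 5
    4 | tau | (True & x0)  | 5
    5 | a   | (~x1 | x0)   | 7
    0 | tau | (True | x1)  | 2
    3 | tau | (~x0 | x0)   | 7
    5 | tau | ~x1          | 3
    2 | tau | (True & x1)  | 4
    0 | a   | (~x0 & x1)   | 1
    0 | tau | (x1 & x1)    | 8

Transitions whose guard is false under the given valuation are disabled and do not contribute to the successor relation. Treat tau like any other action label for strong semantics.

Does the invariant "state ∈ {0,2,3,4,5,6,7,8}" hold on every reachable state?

Answer: INVARIANT HOLDS

Working:
Safe = {0,2,3,4,5,6,7,8}
Reach set: {0,2,3,4,5,6,7,8}
  0: ✓
  2: ✓
  3: ✓
  4: ✓
  5: ✓
  6: ✓
  7: ✓
  8: ✓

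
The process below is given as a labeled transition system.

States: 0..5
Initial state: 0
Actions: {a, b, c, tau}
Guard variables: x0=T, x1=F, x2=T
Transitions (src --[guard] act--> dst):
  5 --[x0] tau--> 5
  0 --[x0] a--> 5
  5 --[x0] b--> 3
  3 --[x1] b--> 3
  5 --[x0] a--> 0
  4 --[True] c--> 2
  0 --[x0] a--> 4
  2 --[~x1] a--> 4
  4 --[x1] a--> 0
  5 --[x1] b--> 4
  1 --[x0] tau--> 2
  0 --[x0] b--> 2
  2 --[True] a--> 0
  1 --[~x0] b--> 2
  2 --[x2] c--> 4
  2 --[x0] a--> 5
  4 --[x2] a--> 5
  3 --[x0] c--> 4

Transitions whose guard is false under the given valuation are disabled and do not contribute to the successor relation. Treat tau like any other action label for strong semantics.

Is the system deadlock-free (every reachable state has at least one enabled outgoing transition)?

Answer: DEADLOCK-FREE

Working:
R = {0,2,3,4,5}
  0: a→4  a→5  b→2  [3 out]
  2: a→0  a→4  a→5  c→4  [4 out]
  3: c→4  [1 out]
  4: a→5  c→2  [2 out]
  5: a→0  b→3  tau→5  [3 out]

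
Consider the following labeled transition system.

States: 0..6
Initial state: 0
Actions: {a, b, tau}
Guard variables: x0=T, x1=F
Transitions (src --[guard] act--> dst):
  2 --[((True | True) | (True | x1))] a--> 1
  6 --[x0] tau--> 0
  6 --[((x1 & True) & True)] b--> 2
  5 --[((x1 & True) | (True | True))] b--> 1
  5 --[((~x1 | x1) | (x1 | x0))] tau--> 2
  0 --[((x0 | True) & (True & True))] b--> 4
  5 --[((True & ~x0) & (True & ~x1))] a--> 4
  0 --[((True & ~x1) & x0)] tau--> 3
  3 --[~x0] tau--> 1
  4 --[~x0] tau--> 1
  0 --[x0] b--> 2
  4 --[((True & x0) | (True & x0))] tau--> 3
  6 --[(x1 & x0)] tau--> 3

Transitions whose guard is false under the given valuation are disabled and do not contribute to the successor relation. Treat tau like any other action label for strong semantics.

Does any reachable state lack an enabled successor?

Answer: DEADLOCK at state 1

Working:
Reachable = {0,1,2,3,4}
  0: b→2  b→4  tau→3  [3 out]
  1: ∅  [STUCK]
  2: a→1  [1 out]
  3: ∅  [STUCK]
  4: tau→3  [1 out]
Path to 1: b·a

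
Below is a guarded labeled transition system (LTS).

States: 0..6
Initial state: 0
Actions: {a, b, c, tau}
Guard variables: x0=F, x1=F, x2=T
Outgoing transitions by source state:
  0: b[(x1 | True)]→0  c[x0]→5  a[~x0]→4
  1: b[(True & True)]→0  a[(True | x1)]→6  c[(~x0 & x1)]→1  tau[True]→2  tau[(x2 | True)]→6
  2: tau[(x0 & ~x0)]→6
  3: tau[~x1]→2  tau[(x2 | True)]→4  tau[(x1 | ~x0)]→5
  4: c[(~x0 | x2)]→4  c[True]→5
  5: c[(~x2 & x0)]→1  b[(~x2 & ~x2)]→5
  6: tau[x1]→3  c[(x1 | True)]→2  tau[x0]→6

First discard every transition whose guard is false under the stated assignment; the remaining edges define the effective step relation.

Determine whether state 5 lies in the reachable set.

Guard filter leaves 12 enabled edge(s).
depth 0: {0}
depth 1: {4}  total {0,4}
depth 2: {5}  total {0,4,5}
Reachable = {0,4,5}
Path to 5: a·c

Answer: REACHABLE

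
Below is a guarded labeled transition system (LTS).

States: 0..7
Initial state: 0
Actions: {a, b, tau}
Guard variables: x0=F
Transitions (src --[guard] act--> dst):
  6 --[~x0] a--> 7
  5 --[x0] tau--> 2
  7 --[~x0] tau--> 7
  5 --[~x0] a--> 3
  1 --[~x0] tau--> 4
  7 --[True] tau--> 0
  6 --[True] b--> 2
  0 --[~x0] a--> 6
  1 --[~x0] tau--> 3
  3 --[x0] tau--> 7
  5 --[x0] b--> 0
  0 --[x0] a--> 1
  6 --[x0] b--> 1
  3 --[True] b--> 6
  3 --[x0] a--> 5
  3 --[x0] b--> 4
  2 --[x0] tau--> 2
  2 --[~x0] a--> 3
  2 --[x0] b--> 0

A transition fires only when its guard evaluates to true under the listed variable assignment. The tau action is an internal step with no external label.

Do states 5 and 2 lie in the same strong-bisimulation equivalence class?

Answer: BISIMILAR

Working:
Compute ~ classes (split until stable):
  π0 = {{0,1,2,3,4,5,6,7}}
  π1 = {{0,2,5},{1,7},{3},{4},{6}}
  π2 = {{0},{1},{2,5},{3},{4},{6},{7}}
stable after 3 split(s): 7 block(s)
class of 5: {2,5}; class of 2: {2,5}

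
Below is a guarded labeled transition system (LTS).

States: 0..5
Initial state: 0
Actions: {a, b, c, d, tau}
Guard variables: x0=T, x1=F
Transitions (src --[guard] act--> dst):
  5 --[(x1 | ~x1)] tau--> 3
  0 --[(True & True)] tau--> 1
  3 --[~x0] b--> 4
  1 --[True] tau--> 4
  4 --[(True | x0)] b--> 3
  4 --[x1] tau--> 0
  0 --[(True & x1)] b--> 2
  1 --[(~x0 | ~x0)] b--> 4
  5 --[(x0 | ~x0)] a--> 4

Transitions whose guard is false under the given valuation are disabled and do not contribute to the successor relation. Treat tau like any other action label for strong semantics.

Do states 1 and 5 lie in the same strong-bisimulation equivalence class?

Answer: NOT BISIMILAR

Working:
Bisimulation quotient by refinement:
  round 0: {{0,1,2,3,4,5}}
  round 1: {{0,1},{2,3},{4},{5}}
  round 2: {{0},{1},{2,3},{4},{5}}
5 equivalence class(es) (converged in 3)
1∈{1}, 5∈{5}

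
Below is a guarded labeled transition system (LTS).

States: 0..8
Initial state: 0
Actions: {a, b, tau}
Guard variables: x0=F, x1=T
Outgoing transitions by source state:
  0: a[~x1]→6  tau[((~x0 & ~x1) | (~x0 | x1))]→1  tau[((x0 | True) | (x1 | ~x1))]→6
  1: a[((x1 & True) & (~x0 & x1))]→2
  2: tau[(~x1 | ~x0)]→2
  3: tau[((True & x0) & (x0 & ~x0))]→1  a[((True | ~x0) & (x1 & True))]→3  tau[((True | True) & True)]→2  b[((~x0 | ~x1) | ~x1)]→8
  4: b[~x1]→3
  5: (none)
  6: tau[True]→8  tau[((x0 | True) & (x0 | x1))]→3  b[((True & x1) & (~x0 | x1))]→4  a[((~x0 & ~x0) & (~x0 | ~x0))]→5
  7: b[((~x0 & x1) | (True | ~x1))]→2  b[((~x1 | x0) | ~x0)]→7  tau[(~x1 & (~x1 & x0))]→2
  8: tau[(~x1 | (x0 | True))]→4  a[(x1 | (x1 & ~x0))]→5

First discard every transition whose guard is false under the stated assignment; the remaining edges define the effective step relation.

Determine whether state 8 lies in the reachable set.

Answer: REACHABLE

Analysis:
After dropping false guards: 15 live edges.
Layer 0: {0}
Layer 1: {1,6}  now seen {0,1,6}
Layer 2: {2,3,4,5,8}  now seen {0,1,2,3,4,5,6,8}
R = {0,1,2,3,4,5,6,8}
trace reaching 8: tau·tau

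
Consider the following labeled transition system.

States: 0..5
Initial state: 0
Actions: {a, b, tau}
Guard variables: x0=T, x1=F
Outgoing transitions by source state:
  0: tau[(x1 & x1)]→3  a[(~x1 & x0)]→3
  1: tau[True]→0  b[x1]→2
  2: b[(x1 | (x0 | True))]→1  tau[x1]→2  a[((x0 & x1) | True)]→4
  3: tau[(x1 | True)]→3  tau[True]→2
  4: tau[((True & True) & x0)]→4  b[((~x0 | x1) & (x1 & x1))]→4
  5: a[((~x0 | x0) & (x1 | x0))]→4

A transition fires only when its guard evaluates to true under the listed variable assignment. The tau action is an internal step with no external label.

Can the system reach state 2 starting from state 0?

After dropping false guards: 8 live edges.
Layer 0: {0}
Layer 1: {3}  cumulative {0,3}
Layer 2: {2}  cumulative {0,2,3}
Layer 3: {1,4}  cumulative {0,1,2,3,4}
R = {0,1,2,3,4}
Path to 2: a·tau

Answer: REACHABLE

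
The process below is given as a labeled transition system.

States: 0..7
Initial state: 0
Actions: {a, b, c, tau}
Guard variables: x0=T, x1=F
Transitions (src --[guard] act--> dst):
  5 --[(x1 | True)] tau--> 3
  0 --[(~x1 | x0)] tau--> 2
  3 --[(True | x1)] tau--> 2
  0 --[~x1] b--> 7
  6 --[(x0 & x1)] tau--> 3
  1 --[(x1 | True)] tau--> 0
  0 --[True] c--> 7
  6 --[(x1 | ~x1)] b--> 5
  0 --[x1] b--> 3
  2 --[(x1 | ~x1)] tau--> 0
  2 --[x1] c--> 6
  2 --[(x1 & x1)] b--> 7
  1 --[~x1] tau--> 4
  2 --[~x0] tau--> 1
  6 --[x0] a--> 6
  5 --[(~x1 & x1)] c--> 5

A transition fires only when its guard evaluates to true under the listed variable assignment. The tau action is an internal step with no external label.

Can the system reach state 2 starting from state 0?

Answer: REACHABLE

Working:
Guard filter leaves 10 enabled edge(s).
depth 0: {0}
depth 1: {2,7}  total {0,2,7}
Reach set: {0,2,7}
trace reaching 2: tau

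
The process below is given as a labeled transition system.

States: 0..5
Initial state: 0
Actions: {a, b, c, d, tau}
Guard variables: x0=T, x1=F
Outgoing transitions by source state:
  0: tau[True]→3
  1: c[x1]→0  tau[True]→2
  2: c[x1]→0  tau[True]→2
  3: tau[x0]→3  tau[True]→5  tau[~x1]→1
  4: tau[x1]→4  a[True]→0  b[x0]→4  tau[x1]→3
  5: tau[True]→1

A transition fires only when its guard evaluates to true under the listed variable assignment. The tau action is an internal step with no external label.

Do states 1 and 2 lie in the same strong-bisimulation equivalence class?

Refine partition for ~:
  round 0: {{0,1,2,3,4,5}}
  round 1: {{0,1,2,3,5},{4}}
stable after 2 split(s): 2 block(s)
1∈{0,1,2,3,5}, 2∈{0,1,2,3,5}

Answer: BISIMILAR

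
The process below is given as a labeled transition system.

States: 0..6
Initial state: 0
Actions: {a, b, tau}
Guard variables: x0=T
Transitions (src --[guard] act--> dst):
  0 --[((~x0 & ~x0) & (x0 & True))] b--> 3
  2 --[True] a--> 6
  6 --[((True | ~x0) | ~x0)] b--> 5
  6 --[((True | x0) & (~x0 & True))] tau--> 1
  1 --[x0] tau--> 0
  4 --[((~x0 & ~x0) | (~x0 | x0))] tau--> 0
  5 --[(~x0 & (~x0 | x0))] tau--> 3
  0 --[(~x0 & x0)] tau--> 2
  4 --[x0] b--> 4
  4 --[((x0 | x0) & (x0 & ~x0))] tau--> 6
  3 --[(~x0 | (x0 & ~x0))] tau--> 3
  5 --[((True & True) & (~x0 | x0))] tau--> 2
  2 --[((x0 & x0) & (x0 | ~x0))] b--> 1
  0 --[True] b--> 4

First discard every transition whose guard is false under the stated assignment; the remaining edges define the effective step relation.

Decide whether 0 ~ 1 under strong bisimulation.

Answer: NOT BISIMILAR

Analysis:
Bisimulation quotient by refinement:
  π0 = {{0,1,2,3,4,5,6}}
  π1 = {{0,6},{1,5},{2},{3},{4}}
  π2 = {{0},{1},{2},{3},{4},{5},{6}}
stable after 3 split(s): 7 block(s)
[0]={0}  [1]={1}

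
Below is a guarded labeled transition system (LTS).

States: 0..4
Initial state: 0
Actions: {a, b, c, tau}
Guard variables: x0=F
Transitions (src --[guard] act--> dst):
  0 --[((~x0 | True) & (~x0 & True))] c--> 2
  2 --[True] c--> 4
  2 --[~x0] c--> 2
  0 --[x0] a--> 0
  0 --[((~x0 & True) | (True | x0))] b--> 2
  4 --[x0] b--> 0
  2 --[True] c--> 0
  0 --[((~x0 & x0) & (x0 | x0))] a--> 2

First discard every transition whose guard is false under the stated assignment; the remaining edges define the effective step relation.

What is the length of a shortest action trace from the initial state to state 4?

Answer: 2

Analysis:
BFS to 4:
  depth 0: {0}
  depth 1: {2}
  depth 2: {4}
first hit 4 at d=2 via b·c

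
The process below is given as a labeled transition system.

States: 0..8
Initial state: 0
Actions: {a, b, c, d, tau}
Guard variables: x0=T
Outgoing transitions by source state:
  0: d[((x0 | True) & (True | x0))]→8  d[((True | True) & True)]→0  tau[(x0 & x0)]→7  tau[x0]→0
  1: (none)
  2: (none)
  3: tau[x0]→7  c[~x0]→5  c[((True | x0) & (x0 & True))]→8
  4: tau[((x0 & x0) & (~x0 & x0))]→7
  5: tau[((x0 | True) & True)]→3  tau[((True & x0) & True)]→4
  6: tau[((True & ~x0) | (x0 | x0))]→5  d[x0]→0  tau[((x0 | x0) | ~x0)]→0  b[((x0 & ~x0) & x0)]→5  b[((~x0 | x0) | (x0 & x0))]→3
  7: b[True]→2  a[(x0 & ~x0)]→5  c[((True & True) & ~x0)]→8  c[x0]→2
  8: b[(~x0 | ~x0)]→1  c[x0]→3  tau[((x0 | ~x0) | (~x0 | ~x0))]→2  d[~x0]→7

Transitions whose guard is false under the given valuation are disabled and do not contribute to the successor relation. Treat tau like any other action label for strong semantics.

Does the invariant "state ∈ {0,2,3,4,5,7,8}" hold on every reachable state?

Allowed set {0,2,3,4,5,7,8}
Reach set: {0,2,3,7,8}
  0: ✓
  2: ✓
  3: ✓
  7: ✓
  8: ✓

Answer: INVARIANT HOLDS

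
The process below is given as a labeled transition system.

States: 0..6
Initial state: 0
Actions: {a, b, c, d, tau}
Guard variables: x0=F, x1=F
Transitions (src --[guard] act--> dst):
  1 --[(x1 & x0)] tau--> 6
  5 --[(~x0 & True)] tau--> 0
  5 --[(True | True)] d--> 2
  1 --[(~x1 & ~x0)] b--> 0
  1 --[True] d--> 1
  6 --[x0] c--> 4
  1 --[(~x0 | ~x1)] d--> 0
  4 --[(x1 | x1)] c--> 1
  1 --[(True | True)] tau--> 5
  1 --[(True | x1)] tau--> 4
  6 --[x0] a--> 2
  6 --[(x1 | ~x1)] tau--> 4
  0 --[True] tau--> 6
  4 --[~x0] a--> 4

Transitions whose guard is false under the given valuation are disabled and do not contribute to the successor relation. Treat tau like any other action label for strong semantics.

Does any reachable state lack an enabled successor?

R = {0,4,6}
  0: tau→6  [deg 1]
  4: a→4  [deg 1]
  6: tau→4  [deg 1]

Answer: DEADLOCK-FREE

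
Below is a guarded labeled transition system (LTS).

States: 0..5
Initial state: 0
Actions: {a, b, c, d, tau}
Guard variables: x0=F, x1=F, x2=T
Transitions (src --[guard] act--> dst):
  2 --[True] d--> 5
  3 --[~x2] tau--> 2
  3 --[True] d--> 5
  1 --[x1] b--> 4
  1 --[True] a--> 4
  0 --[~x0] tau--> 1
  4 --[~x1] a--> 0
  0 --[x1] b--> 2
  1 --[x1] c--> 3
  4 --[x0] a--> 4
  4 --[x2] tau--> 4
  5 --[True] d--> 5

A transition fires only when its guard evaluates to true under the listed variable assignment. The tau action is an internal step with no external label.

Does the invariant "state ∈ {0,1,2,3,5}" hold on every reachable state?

Answer: INVARIANT VIOLATED at state 4

Trace:
Allowed set {0,1,2,3,5}
R = {0,1,4}
  0: ✓
  1: ✓
  4: ✗ unsafe
reach 4 via tau·a — violates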